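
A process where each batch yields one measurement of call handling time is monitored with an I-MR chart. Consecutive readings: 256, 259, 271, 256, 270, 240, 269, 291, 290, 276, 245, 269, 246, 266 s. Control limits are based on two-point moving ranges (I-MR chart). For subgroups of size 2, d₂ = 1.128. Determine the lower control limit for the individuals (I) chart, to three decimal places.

X̄ = (256 + 259 + 271 + 256 + 270 + 240 + 269 + 291 + 290 + 276 + 245 + 269 + 246 + 266) / 14 = 264.5714
Moving ranges: 3, 12, 15, 14, 30, 29, 22, 1, 14, 31, 24, 23, 20; M̄R̄ = 238.0000 / 13 = 18.3077
LCL = X̄ − 3·M̄R̄/d₂ = 264.5714 − 3 × 18.3077 / 1.128 = 215.8808

215.881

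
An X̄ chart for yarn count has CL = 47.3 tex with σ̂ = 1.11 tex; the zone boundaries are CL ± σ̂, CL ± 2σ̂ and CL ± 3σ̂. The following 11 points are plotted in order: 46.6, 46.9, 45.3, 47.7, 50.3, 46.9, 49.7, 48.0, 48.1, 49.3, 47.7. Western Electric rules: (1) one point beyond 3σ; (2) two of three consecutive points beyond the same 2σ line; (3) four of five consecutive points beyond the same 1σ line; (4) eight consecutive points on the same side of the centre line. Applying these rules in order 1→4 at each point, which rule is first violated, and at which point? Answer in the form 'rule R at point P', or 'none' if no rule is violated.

rule 2 at point 7

Zone of each point (C = within 1σ̂, B = 1σ̂–2σ̂, A = 2σ̂–3σ̂, * = beyond 3σ̂; sign = side of CL): 1:-C, 2:-C, 3:-B, 4:+C, 5:+A, 6:-C, 7:+A, 8:+C, 9:+C, 10:+B, 11:+C
Rule 2 (two of three consecutive points beyond the same 2σ limit) is satisfied at point 7.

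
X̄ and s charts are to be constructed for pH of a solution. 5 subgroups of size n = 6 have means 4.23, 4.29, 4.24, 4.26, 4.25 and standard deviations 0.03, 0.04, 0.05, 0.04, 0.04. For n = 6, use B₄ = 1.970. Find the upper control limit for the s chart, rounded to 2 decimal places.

0.08

s̄ = (0.03 + 0.04 + 0.05 + 0.04 + 0.04) / 5 = 0.0400
UCL_s = B₄·s̄ = 1.970 × 0.0400 = 0.0788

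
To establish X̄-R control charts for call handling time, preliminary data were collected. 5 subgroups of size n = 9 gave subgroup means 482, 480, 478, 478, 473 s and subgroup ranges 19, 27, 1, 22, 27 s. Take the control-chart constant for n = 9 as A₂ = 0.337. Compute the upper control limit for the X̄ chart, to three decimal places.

484.670

X̄̄ = (482 + 480 + 478 + 478 + 473) / 5 = 2391.0000 / 5 = 478.2000
R̄ = (19 + 27 + 1 + 22 + 27) / 5 = 96.0000 / 5 = 19.2000
UCL = X̄̄ + A₂·R̄ = 478.2000 + 0.337 × 19.2000 = 484.6704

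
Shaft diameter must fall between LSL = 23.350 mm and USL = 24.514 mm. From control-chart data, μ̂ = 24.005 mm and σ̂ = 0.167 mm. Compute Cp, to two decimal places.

Cp = (USL − LSL) / (6σ̂) = (24.514 − 23.350) / (6 × 0.167) = 1.1640 / 1.0020 = 1.1617

1.16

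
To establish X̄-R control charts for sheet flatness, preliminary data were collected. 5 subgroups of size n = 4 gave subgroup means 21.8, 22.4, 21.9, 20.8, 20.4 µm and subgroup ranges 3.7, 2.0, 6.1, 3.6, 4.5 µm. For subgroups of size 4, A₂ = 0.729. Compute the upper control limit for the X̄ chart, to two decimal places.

X̄̄ = (21.8 + 22.4 + 21.9 + 20.8 + 20.4) / 5 = 107.3000 / 5 = 21.4600
R̄ = (3.7 + 2.0 + 6.1 + 3.6 + 4.5) / 5 = 19.9000 / 5 = 3.9800
UCL = X̄̄ + A₂·R̄ = 21.4600 + 0.729 × 3.9800 = 24.3614

24.36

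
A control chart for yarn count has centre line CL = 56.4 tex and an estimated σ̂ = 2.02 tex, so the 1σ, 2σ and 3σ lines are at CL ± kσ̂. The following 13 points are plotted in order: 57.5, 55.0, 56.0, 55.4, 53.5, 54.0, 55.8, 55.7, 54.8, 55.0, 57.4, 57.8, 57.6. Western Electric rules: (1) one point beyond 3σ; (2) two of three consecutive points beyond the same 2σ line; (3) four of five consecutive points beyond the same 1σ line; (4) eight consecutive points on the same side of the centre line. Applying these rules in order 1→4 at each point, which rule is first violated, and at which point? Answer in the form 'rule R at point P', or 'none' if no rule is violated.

Zone of each point (C = within 1σ̂, B = 1σ̂–2σ̂, A = 2σ̂–3σ̂, * = beyond 3σ̂; sign = side of CL): 1:+C, 2:-C, 3:-C, 4:-C, 5:-B, 6:-B, 7:-C, 8:-C, 9:-C, 10:-C, 11:+C, 12:+C, 13:+C
Rule 4 (eight consecutive points on the same side of the centre line) is satisfied at point 9.

rule 4 at point 9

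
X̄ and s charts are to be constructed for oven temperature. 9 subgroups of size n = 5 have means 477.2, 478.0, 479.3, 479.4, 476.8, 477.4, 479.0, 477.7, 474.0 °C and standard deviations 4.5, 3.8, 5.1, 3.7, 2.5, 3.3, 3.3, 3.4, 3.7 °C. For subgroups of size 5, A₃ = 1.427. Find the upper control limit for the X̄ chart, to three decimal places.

482.924

X̄̄ = (477.2 + 478.0 + 479.3 + 479.4 + 476.8 + 477.4 + 479.0 + 477.7 + 474.0) / 9 = 477.6444
s̄ = (4.5 + 3.8 + 5.1 + 3.7 + 2.5 + 3.3 + 3.3 + 3.4 + 3.7) / 9 = 3.7000
UCL = X̄̄ + A₃·s̄ = 477.6444 + 1.427 × 3.7000 = 482.9243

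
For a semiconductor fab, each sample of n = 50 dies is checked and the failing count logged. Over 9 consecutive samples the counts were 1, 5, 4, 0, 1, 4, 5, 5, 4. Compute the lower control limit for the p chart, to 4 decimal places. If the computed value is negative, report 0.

0.0000

p̄ = Σdᵢ / (k·n) = 29 / (9 × 50) = 0.06444
LCL = p̄ − 3·√(p̄(1−p̄)/n) = 0.06444 − 3 × 0.03473 = -0.03973 → 0 (negative, so LCL = 0)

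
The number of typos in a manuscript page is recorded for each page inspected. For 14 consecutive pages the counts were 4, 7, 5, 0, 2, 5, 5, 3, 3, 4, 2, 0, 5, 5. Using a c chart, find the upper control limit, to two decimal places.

9.24

c̄ = (4 + 7 + 5 + 0 + 2 + 5 + 5 + 3 + 3 + 4 + 2 + 0 + 5 + 5) / 14 = 50 / 14 = 3.5714
UCL = c̄ + 3√c̄ = 3.5714 + 3 × √3.5714 = 3.5714 + 3 × 1.8898 = 9.2409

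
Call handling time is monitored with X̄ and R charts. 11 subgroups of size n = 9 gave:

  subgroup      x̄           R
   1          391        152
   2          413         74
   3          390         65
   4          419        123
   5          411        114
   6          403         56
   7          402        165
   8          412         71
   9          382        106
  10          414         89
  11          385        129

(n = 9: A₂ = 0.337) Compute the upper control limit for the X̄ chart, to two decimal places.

X̄̄ = (391 + 413 + 390 + 419 + 411 + 403 + 402 + 412 + 382 + 414 + 385) / 11 = 4422.0000 / 11 = 402.0000
R̄ = (152 + 74 + 65 + 123 + 114 + 56 + 165 + 71 + 106 + 89 + 129) / 11 = 1144.0000 / 11 = 104.0000
UCL = X̄̄ + A₂·R̄ = 402.0000 + 0.337 × 104.0000 = 437.0480

437.05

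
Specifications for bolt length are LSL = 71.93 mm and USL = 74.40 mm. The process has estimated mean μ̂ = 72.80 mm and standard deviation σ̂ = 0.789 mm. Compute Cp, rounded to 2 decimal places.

0.52

Cp = (USL − LSL) / (6σ̂) = (74.40 − 71.93) / (6 × 0.789) = 2.4700 / 4.7340 = 0.5218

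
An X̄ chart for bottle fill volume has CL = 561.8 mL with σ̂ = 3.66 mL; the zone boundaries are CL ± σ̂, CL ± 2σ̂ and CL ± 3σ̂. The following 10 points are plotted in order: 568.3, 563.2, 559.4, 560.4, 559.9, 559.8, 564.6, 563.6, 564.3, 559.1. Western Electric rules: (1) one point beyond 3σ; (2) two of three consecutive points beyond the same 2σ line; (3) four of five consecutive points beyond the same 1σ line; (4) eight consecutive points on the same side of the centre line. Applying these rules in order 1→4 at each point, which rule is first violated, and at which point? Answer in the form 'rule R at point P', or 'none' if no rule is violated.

Zone of each point (C = within 1σ̂, B = 1σ̂–2σ̂, A = 2σ̂–3σ̂, * = beyond 3σ̂; sign = side of CL): 1:+B, 2:+C, 3:-C, 4:-C, 5:-C, 6:-C, 7:+C, 8:+C, 9:+C, 10:-C
No rule fires across all 10 points.

none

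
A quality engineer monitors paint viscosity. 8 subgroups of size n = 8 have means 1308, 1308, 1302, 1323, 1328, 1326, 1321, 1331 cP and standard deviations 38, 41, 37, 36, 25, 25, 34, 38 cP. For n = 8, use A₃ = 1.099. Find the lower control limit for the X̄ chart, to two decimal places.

X̄̄ = (1308 + 1308 + 1302 + 1323 + 1328 + 1326 + 1321 + 1331) / 8 = 1318.3750
s̄ = (38 + 41 + 37 + 36 + 25 + 25 + 34 + 38) / 8 = 34.2500
LCL = X̄̄ − A₃·s̄ = 1318.3750 − 1.099 × 34.2500 = 1280.7342

1280.73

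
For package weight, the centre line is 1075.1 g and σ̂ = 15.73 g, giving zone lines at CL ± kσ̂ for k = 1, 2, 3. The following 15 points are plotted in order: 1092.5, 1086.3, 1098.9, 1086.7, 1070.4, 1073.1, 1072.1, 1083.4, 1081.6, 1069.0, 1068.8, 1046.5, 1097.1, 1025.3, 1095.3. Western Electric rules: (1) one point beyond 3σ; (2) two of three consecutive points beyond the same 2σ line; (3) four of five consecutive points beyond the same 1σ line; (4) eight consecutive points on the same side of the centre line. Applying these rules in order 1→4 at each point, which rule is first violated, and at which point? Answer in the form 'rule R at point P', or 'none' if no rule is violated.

rule 1 at point 14

Zone of each point (C = within 1σ̂, B = 1σ̂–2σ̂, A = 2σ̂–3σ̂, * = beyond 3σ̂; sign = side of CL): 1:+B, 2:+C, 3:+B, 4:+C, 5:-C, 6:-C, 7:-C, 8:+C, 9:+C, 10:-C, 11:-C, 12:-B, 13:+B, 14:-*, 15:+B
Rule 1 (one point beyond the 3σ limits) is satisfied at point 14.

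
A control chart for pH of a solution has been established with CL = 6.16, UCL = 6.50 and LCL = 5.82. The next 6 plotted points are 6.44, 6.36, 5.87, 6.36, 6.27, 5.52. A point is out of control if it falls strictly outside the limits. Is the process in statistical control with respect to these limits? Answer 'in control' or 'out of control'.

Compare each point to [5.82, 6.50]: sample 6 = 5.52 < LCL.

out of control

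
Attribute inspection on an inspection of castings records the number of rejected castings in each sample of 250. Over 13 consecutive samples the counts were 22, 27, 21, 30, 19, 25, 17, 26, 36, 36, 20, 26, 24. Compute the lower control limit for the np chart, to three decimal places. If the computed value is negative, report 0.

p̄ = Σdᵢ / (k·n) = 329 / (13 × 250) = 0.10123
LCL = np̄ − 3·√(np̄(1−p̄)) = 25.3077 − 3 × 4.7693 = 10.9999

11.000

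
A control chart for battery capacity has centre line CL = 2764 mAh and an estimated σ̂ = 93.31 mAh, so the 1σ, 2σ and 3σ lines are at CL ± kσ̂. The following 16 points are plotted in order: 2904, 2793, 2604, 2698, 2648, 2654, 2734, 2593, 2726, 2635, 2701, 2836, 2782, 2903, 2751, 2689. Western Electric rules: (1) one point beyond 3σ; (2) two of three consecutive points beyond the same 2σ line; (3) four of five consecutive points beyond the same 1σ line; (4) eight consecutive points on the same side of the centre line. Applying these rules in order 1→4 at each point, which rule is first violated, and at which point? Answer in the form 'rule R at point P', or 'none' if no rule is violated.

Zone of each point (C = within 1σ̂, B = 1σ̂–2σ̂, A = 2σ̂–3σ̂, * = beyond 3σ̂; sign = side of CL): 1:+B, 2:+C, 3:-B, 4:-C, 5:-B, 6:-B, 7:-C, 8:-B, 9:-C, 10:-B, 11:-C, 12:+C, 13:+C, 14:+B, 15:-C, 16:-C
Rule 4 (eight consecutive points on the same side of the centre line) is satisfied at point 10.

rule 4 at point 10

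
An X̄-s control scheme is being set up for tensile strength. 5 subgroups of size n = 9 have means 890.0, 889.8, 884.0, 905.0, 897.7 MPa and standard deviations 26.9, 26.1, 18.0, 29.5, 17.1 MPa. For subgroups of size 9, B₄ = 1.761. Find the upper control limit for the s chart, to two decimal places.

41.42

s̄ = (26.9 + 26.1 + 18.0 + 29.5 + 17.1) / 5 = 23.5200
UCL_s = B₄·s̄ = 1.761 × 23.5200 = 41.4187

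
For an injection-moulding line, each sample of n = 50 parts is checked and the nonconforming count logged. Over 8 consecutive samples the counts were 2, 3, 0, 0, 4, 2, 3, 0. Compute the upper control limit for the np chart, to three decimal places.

p̄ = Σdᵢ / (k·n) = 14 / (8 × 50) = 0.03500
UCL = np̄ + 3·√(np̄(1−p̄)) = 1.7500 + 3 × √(1.7500×0.96500) = 1.7500 + 3 × 1.2995 = 5.6486

5.649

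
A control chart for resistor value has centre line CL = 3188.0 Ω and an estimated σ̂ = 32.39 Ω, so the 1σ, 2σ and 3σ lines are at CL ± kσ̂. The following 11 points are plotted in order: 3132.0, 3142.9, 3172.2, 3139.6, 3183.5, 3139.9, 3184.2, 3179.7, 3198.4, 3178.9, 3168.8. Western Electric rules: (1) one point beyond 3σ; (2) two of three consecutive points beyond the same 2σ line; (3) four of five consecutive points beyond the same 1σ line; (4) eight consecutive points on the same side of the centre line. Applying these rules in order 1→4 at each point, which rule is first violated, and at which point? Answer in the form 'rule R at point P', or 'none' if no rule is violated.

rule 4 at point 8

Zone of each point (C = within 1σ̂, B = 1σ̂–2σ̂, A = 2σ̂–3σ̂, * = beyond 3σ̂; sign = side of CL): 1:-B, 2:-B, 3:-C, 4:-B, 5:-C, 6:-B, 7:-C, 8:-C, 9:+C, 10:-C, 11:-C
Rule 4 (eight consecutive points on the same side of the centre line) is satisfied at point 8.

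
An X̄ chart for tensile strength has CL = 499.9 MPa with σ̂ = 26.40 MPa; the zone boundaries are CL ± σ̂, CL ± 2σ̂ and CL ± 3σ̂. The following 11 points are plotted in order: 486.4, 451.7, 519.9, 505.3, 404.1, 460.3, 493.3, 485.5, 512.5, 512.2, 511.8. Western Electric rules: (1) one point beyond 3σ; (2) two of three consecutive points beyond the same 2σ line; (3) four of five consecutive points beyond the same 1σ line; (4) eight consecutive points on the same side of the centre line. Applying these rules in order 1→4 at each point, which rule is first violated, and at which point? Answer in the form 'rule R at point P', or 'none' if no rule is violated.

rule 1 at point 5

Zone of each point (C = within 1σ̂, B = 1σ̂–2σ̂, A = 2σ̂–3σ̂, * = beyond 3σ̂; sign = side of CL): 1:-C, 2:-B, 3:+C, 4:+C, 5:-*, 6:-B, 7:-C, 8:-C, 9:+C, 10:+C, 11:+C
Rule 1 (one point beyond the 3σ limits) is satisfied at point 5.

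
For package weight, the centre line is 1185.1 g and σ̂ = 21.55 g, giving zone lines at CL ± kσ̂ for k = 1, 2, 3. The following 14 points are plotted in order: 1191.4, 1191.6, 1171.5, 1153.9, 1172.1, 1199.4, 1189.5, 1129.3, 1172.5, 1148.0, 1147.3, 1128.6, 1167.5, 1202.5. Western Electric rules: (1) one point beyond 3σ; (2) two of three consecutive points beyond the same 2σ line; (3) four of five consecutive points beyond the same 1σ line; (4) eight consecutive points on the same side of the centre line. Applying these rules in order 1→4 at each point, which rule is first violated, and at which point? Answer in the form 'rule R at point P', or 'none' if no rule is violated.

rule 3 at point 12

Zone of each point (C = within 1σ̂, B = 1σ̂–2σ̂, A = 2σ̂–3σ̂, * = beyond 3σ̂; sign = side of CL): 1:+C, 2:+C, 3:-C, 4:-B, 5:-C, 6:+C, 7:+C, 8:-A, 9:-C, 10:-B, 11:-B, 12:-A, 13:-C, 14:+C
Rule 3 (four of five consecutive points beyond the same 1σ limit) is satisfied at point 12.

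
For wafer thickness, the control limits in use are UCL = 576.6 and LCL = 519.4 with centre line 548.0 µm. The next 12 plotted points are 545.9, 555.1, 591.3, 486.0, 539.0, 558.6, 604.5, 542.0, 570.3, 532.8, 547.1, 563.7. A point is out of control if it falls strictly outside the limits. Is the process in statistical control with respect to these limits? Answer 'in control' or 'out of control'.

out of control

Compare each point to [519.4, 576.6]: sample 3 = 591.3 > UCL; sample 4 = 486.0 < LCL; sample 7 = 604.5 > UCL.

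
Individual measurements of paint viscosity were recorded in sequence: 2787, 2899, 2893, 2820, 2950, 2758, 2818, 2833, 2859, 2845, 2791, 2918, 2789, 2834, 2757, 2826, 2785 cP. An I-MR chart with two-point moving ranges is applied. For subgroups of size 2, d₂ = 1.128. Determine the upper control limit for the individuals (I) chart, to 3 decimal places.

X̄ = (2787 + 2899 + 2893 + 2820 + 2950 + 2758 + 2818 + 2833 + 2859 + 2845 + 2791 + 2918 + 2789 + 2834 + 2757 + 2826 + 2785) / 17 = 2833.0588
Moving ranges: 112, 6, 73, 130, 192, 60, 15, 26, 14, 54, 127, 129, 45, 77, 69, 41; M̄R̄ = 1170.0000 / 16 = 73.1250
UCL = X̄ + 3·M̄R̄/d₂ = 2833.0588 + 3 × 73.1250 / 1.128 = 3027.5402

3027.540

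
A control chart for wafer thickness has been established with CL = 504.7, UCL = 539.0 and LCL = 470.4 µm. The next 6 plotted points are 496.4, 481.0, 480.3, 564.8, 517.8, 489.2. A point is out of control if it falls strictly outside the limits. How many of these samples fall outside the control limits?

1

Compare each point to [470.4, 539.0]: sample 4 = 564.8 > UCL.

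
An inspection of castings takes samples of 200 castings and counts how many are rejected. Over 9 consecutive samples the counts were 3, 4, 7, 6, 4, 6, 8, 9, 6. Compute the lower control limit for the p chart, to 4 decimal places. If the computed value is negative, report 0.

0.0000

p̄ = Σdᵢ / (k·n) = 53 / (9 × 200) = 0.02944
LCL = p̄ − 3·√(p̄(1−p̄)/n) = 0.02944 − 3 × 0.01195 = -0.00642 → 0 (negative, so LCL = 0)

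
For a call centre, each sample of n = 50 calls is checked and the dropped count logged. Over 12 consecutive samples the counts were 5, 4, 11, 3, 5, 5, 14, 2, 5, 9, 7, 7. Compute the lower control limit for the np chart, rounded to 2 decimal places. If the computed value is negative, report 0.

p̄ = Σdᵢ / (k·n) = 77 / (12 × 50) = 0.12833
LCL = np̄ − 3·√(np̄(1−p̄)) = 6.4167 − 3 × 2.3650 = -0.6783 → 0 (negative, so LCL = 0)

0.00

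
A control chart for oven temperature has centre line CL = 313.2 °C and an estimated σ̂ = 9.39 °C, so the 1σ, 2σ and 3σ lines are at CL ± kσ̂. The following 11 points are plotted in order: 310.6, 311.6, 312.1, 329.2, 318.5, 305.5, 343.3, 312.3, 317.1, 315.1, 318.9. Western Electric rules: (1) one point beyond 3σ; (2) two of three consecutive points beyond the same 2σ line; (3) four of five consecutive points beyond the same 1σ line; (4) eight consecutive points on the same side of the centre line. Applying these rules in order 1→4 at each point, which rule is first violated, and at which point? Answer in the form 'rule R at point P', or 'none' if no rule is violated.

rule 1 at point 7

Zone of each point (C = within 1σ̂, B = 1σ̂–2σ̂, A = 2σ̂–3σ̂, * = beyond 3σ̂; sign = side of CL): 1:-C, 2:-C, 3:-C, 4:+B, 5:+C, 6:-C, 7:+*, 8:-C, 9:+C, 10:+C, 11:+C
Rule 1 (one point beyond the 3σ limits) is satisfied at point 7.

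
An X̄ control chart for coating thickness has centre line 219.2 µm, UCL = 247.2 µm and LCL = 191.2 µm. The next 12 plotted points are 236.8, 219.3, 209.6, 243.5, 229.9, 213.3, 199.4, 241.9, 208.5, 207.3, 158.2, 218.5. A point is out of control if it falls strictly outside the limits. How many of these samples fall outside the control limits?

1

Compare each point to [191.2, 247.2]: sample 11 = 158.2 < LCL.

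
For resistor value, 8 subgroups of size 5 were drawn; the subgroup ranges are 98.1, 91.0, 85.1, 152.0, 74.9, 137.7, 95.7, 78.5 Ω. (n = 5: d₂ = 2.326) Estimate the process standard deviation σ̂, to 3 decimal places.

43.691

R̄ = (98.1 + 91.0 + 85.1 + 152.0 + 74.9 + 137.7 + 95.7 + 78.5) / 8 = 101.6250
σ̂ = R̄ / d₂ = 101.6250 / 2.326 = 43.6909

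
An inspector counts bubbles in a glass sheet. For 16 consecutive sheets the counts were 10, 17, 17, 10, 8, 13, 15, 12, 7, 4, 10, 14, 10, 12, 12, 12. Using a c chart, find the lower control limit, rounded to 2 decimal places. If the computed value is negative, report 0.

c̄ = (10 + 17 + 17 + 10 + 8 + 13 + 15 + 12 + 7 + 4 + 10 + 14 + 10 + 12 + 12 + 12) / 16 = 183 / 16 = 11.4375
LCL = c̄ − 3√c̄ = 11.4375 − 3 × 3.3819 = 1.2917

1.29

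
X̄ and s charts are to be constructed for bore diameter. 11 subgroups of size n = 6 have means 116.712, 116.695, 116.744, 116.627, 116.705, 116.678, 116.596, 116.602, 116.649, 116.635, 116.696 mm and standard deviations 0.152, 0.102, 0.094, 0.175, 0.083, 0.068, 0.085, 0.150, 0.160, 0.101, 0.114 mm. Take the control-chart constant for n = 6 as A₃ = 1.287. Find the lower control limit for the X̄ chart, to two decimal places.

X̄̄ = (116.712 + 116.695 + 116.744 + 116.627 + 116.705 + 116.678 + 116.596 + 116.602 + 116.649 + 116.635 + 116.696) / 11 = 116.6672
s̄ = (0.152 + 0.102 + 0.094 + 0.175 + 0.083 + 0.068 + 0.085 + 0.150 + 0.160 + 0.101 + 0.114) / 11 = 0.1167
LCL = X̄̄ − A₃·s̄ = 116.6672 − 1.287 × 0.1167 = 116.5170

116.52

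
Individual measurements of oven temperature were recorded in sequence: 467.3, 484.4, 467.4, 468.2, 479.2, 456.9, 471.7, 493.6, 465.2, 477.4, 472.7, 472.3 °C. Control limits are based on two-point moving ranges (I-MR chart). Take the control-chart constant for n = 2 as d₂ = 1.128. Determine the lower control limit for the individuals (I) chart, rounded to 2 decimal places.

436.61

X̄ = (467.3 + 484.4 + 467.4 + 468.2 + 479.2 + 456.9 + 471.7 + 493.6 + 465.2 + 477.4 + 472.7 + 472.3) / 12 = 473.0250
Moving ranges: 17.1, 17.0, 0.8, 11.0, 22.3, 14.8, 21.9, 28.4, 12.2, 4.7, 0.4; M̄R̄ = 150.6000 / 11 = 13.6909
LCL = X̄ − 3·M̄R̄/d₂ = 473.0250 − 3 × 13.6909 / 1.128 = 436.6130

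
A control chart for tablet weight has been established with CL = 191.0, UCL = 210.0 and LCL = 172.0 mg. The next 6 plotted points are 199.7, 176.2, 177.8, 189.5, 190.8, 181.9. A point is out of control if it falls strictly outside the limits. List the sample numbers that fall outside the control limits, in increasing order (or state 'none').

none

All 6 points lie within [172.0, 210.0].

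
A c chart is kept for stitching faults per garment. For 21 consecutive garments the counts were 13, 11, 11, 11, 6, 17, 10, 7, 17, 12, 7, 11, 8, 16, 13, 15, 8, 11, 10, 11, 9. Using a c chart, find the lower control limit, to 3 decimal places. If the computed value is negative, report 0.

c̄ = (13 + 11 + 11 + 11 + 6 + 17 + 10 + 7 + 17 + 12 + 7 + 11 + 8 + 16 + 13 + 15 + 8 + 11 + 10 + 11 + 9) / 21 = 234 / 21 = 11.1429
LCL = c̄ − 3√c̄ = 11.1429 − 3 × 3.3381 = 1.1286

1.129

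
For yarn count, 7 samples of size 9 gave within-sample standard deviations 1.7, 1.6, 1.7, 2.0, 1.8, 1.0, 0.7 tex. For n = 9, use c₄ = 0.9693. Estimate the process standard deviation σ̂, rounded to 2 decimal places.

1.55

s̄ = (1.7 + 1.6 + 1.7 + 2.0 + 1.8 + 1.0 + 0.7) / 7 = 1.5000
σ̂ = s̄ / c₄ = 1.5000 / 0.9693 = 1.5475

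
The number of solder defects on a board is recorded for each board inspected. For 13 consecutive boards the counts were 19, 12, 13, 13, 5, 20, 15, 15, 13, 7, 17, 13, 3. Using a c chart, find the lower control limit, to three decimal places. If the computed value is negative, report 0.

c̄ = (19 + 12 + 13 + 13 + 5 + 20 + 15 + 15 + 13 + 7 + 17 + 13 + 3) / 13 = 165 / 13 = 12.6923
LCL = c̄ − 3√c̄ = 12.6923 − 3 × 3.5626 = 2.0044

2.004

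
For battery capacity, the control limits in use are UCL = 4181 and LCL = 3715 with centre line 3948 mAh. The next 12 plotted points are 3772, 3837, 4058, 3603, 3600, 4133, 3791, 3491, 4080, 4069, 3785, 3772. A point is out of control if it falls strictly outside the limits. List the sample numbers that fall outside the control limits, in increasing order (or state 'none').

Compare each point to [3715, 4181]: sample 4 = 3603 < LCL; sample 5 = 3600 < LCL; sample 8 = 3491 < LCL.

4, 5, 8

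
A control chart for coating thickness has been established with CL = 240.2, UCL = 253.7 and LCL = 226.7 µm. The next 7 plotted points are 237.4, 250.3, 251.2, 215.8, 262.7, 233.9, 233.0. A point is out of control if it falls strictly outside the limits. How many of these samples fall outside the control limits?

2

Compare each point to [226.7, 253.7]: sample 4 = 215.8 < LCL; sample 5 = 262.7 > UCL.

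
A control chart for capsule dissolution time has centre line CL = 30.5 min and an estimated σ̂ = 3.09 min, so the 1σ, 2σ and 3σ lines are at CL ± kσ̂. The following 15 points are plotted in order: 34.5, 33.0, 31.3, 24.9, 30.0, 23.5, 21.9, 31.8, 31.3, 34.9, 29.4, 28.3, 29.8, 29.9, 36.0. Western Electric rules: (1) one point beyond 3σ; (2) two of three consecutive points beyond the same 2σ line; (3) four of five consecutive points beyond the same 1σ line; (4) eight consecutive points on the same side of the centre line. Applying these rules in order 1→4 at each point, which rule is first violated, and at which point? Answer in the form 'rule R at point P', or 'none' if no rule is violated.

rule 2 at point 7

Zone of each point (C = within 1σ̂, B = 1σ̂–2σ̂, A = 2σ̂–3σ̂, * = beyond 3σ̂; sign = side of CL): 1:+B, 2:+C, 3:+C, 4:-B, 5:-C, 6:-A, 7:-A, 8:+C, 9:+C, 10:+B, 11:-C, 12:-C, 13:-C, 14:-C, 15:+B
Rule 2 (two of three consecutive points beyond the same 2σ limit) is satisfied at point 7.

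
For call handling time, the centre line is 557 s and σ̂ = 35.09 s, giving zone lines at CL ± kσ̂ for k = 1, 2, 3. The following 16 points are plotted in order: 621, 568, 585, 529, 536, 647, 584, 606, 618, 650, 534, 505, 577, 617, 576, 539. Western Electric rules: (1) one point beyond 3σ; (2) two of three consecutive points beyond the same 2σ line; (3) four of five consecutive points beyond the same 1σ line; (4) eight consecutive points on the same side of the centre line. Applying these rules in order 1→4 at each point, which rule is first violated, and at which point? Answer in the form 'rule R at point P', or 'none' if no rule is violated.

rule 3 at point 10

Zone of each point (C = within 1σ̂, B = 1σ̂–2σ̂, A = 2σ̂–3σ̂, * = beyond 3σ̂; sign = side of CL): 1:+B, 2:+C, 3:+C, 4:-C, 5:-C, 6:+A, 7:+C, 8:+B, 9:+B, 10:+A, 11:-C, 12:-B, 13:+C, 14:+B, 15:+C, 16:-C
Rule 3 (four of five consecutive points beyond the same 1σ limit) is satisfied at point 10.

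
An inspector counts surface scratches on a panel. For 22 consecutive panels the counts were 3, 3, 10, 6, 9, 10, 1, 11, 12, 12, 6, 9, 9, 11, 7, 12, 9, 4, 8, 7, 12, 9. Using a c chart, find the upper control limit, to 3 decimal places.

16.763

c̄ = (3 + 3 + 10 + 6 + 9 + 10 + 1 + 11 + 12 + 12 + 6 + 9 + 9 + 11 + 7 + 12 + 9 + 4 + 8 + 7 + 12 + 9) / 22 = 180 / 22 = 8.1818
UCL = c̄ + 3√c̄ = 8.1818 + 3 × √8.1818 = 8.1818 + 3 × 2.8604 = 16.7630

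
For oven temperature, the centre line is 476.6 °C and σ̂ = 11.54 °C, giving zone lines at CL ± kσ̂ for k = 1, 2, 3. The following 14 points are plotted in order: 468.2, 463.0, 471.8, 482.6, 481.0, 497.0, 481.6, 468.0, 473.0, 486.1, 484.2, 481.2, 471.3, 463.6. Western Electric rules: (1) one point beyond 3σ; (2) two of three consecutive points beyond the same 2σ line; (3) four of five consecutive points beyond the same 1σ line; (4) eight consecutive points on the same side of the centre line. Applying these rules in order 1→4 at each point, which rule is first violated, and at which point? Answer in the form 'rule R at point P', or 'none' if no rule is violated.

Zone of each point (C = within 1σ̂, B = 1σ̂–2σ̂, A = 2σ̂–3σ̂, * = beyond 3σ̂; sign = side of CL): 1:-C, 2:-B, 3:-C, 4:+C, 5:+C, 6:+B, 7:+C, 8:-C, 9:-C, 10:+C, 11:+C, 12:+C, 13:-C, 14:-B
No rule fires across all 14 points.

none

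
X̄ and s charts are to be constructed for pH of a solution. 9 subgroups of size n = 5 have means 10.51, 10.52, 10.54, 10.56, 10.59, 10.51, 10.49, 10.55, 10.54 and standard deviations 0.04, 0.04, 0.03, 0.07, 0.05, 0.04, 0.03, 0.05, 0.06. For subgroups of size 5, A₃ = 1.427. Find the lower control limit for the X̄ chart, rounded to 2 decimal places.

X̄̄ = (10.51 + 10.52 + 10.54 + 10.56 + 10.59 + 10.51 + 10.49 + 10.55 + 10.54) / 9 = 10.5344
s̄ = (0.04 + 0.04 + 0.03 + 0.07 + 0.05 + 0.04 + 0.03 + 0.05 + 0.06) / 9 = 0.0456
LCL = X̄̄ − A₃·s̄ = 10.5344 − 1.427 × 0.0456 = 10.4694

10.47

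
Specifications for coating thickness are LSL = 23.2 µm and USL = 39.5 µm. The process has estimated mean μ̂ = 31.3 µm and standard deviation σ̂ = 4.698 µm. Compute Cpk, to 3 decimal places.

Cpu = (USL − μ̂) / (3σ̂) = (39.5 − 31.3) / (3 × 4.698) = 0.5818; Cpl = (μ̂ − LSL) / (3σ̂) = (31.3 − 23.2) / (3 × 4.698) = 0.5747; Cpk = min(Cpu, Cpl) = 0.5747

0.575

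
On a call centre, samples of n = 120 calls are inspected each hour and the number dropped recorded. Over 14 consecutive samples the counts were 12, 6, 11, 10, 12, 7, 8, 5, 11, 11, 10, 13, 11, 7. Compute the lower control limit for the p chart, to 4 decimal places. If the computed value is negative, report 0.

0.0056

p̄ = Σdᵢ / (k·n) = 134 / (14 × 120) = 0.07976
LCL = p̄ − 3·√(p̄(1−p̄)/n) = 0.07976 − 3 × 0.02473 = 0.00557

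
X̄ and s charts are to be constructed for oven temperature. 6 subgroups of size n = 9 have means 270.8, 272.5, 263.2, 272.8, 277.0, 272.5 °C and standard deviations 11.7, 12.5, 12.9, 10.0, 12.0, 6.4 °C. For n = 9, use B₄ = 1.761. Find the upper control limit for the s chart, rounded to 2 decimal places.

19.22

s̄ = (11.7 + 12.5 + 12.9 + 10.0 + 12.0 + 6.4) / 6 = 10.9167
UCL_s = B₄·s̄ = 1.761 × 10.9167 = 19.2242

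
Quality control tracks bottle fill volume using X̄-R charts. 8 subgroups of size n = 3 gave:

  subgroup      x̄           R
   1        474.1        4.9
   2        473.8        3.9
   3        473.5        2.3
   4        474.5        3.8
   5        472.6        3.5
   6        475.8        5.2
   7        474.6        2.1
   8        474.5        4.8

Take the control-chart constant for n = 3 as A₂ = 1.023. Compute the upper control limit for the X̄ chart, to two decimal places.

X̄̄ = (474.1 + 473.8 + 473.5 + 474.5 + 472.6 + 475.8 + 474.6 + 474.5) / 8 = 3793.4000 / 8 = 474.1750
R̄ = (4.9 + 3.9 + 2.3 + 3.8 + 3.5 + 5.2 + 2.1 + 4.8) / 8 = 30.5000 / 8 = 3.8125
UCL = X̄̄ + A₂·R̄ = 474.1750 + 1.023 × 3.8125 = 478.0752

478.08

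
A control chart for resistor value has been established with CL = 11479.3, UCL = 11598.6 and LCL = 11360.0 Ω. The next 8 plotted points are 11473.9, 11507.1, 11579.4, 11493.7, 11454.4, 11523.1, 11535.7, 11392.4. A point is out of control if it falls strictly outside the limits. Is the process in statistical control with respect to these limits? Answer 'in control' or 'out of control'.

in control

All 8 points lie within [11360.0, 11598.6].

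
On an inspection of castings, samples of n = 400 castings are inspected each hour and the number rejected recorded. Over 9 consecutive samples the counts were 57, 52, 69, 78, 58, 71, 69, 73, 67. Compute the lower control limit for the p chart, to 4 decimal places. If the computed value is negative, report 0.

p̄ = Σdᵢ / (k·n) = 594 / (9 × 400) = 0.16500
LCL = p̄ − 3·√(p̄(1−p̄)/n) = 0.16500 − 3 × 0.01856 = 0.10932

0.1093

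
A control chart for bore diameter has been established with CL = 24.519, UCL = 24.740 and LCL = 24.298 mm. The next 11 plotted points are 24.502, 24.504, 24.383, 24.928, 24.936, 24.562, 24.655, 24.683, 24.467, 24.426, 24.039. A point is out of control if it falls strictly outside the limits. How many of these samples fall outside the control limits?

Compare each point to [24.298, 24.740]: sample 4 = 24.928 > UCL; sample 5 = 24.936 > UCL; sample 11 = 24.039 < LCL.

3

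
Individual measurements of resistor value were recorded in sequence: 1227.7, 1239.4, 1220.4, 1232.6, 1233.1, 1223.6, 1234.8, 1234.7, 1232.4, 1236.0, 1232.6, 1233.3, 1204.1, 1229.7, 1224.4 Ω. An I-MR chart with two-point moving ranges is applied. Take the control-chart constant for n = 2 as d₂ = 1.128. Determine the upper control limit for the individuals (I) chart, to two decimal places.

X̄ = (1227.7 + 1239.4 + 1220.4 + 1232.6 + 1233.1 + 1223.6 + 1234.8 + 1234.7 + 1232.4 + 1236.0 + 1232.6 + 1233.3 + 1204.1 + 1229.7 + 1224.4) / 15 = 1229.2533
Moving ranges: 11.7, 19.0, 12.2, 0.5, 9.5, 11.2, 0.1, 2.3, 3.6, 3.4, 0.7, 29.2, 25.6, 5.3; M̄R̄ = 134.3000 / 14 = 9.5929
UCL = X̄ + 3·M̄R̄/d₂ = 1229.2533 + 3 × 9.5929 / 1.128 = 1254.7663

1254.77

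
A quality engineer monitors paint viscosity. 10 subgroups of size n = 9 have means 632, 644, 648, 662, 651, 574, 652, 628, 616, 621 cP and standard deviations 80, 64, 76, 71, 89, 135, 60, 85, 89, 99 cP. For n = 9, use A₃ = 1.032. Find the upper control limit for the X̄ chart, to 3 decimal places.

720.314

X̄̄ = (632 + 644 + 648 + 662 + 651 + 574 + 652 + 628 + 616 + 621) / 10 = 632.8000
s̄ = (80 + 64 + 76 + 71 + 89 + 135 + 60 + 85 + 89 + 99) / 10 = 84.8000
UCL = X̄̄ + A₃·s̄ = 632.8000 + 1.032 × 84.8000 = 720.3136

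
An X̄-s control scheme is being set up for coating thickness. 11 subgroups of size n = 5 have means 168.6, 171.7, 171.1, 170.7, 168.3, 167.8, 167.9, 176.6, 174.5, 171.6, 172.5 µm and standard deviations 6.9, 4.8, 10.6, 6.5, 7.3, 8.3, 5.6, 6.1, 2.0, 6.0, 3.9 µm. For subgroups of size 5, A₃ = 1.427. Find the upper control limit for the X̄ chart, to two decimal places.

179.85

X̄̄ = (168.6 + 171.7 + 171.1 + 170.7 + 168.3 + 167.8 + 167.9 + 176.6 + 174.5 + 171.6 + 172.5) / 11 = 171.0273
s̄ = (6.9 + 4.8 + 10.6 + 6.5 + 7.3 + 8.3 + 5.6 + 6.1 + 2.0 + 6.0 + 3.9) / 11 = 6.1818
UCL = X̄̄ + A₃·s̄ = 171.0273 + 1.427 × 6.1818 = 179.8487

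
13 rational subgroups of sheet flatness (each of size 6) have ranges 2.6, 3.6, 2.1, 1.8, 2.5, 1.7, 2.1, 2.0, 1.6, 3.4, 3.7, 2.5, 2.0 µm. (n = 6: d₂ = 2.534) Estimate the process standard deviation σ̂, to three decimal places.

0.959

R̄ = (2.6 + 3.6 + 2.1 + 1.8 + 2.5 + 1.7 + 2.1 + 2.0 + 1.6 + 3.4 + 3.7 + 2.5 + 2.0) / 13 = 2.4308
σ̂ = R̄ / d₂ = 2.4308 / 2.534 = 0.9593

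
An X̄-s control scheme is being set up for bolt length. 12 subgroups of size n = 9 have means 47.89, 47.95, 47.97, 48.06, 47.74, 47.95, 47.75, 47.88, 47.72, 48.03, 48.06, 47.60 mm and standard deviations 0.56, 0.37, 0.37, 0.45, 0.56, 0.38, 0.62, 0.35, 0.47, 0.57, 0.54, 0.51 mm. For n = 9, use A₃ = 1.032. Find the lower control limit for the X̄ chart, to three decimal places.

X̄̄ = (47.89 + 47.95 + 47.97 + 48.06 + 47.74 + 47.95 + 47.75 + 47.88 + 47.72 + 48.03 + 48.06 + 47.60) / 12 = 47.8833
s̄ = (0.56 + 0.37 + 0.37 + 0.45 + 0.56 + 0.38 + 0.62 + 0.35 + 0.47 + 0.57 + 0.54 + 0.51) / 12 = 0.4792
LCL = X̄̄ − A₃·s̄ = 47.8833 − 1.032 × 0.4792 = 47.3888

47.389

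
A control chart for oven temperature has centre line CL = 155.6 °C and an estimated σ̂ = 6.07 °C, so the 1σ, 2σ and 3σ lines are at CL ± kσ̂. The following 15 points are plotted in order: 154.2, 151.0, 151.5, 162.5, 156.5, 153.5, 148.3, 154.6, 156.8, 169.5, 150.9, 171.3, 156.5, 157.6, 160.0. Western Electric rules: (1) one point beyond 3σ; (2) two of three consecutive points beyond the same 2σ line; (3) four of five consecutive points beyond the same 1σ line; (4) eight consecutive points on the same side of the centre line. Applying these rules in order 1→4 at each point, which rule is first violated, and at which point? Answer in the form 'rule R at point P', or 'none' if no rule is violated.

Zone of each point (C = within 1σ̂, B = 1σ̂–2σ̂, A = 2σ̂–3σ̂, * = beyond 3σ̂; sign = side of CL): 1:-C, 2:-C, 3:-C, 4:+B, 5:+C, 6:-C, 7:-B, 8:-C, 9:+C, 10:+A, 11:-C, 12:+A, 13:+C, 14:+C, 15:+C
Rule 2 (two of three consecutive points beyond the same 2σ limit) is satisfied at point 12.

rule 2 at point 12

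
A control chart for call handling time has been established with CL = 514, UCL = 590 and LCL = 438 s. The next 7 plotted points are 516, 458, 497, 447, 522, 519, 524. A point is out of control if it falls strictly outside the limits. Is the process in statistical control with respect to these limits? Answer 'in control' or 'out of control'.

All 7 points lie within [438, 590].

in control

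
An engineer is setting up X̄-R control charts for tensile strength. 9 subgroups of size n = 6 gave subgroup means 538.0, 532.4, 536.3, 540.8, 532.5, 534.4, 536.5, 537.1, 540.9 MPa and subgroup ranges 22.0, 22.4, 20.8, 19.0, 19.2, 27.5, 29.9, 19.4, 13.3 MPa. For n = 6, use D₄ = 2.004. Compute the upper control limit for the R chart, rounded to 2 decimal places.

R̄ = (22.0 + 22.4 + 20.8 + 19.0 + 19.2 + 27.5 + 29.9 + 19.4 + 13.3) / 9 = 193.5000 / 9 = 21.5000
UCL_R = D₄·R̄ = 2.004 × 21.5000 = 43.0860

43.09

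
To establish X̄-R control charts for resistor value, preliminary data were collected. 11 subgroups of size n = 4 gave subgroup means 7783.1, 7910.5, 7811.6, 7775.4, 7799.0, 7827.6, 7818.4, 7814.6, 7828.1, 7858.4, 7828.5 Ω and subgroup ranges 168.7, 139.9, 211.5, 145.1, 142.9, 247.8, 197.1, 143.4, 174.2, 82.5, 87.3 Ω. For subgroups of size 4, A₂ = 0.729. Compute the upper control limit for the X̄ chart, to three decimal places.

7938.541

X̄̄ = (7783.1 + 7910.5 + 7811.6 + 7775.4 + 7799.0 + 7827.6 + 7818.4 + 7814.6 + 7828.1 + 7858.4 + 7828.5) / 11 = 86055.2000 / 11 = 7823.2000
R̄ = (168.7 + 139.9 + 211.5 + 145.1 + 142.9 + 247.8 + 197.1 + 143.4 + 174.2 + 82.5 + 87.3) / 11 = 1740.4000 / 11 = 158.2182
UCL = X̄̄ + A₂·R̄ = 7823.2000 + 0.729 × 158.2182 = 7938.5411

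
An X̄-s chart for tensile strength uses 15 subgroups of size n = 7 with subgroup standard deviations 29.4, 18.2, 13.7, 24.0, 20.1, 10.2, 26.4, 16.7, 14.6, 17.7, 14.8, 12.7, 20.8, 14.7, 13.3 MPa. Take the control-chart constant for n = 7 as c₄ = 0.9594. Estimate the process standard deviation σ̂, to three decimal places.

s̄ = (29.4 + 18.2 + 13.7 + 24.0 + 20.1 + 10.2 + 26.4 + 16.7 + 14.6 + 17.7 + 14.8 + 12.7 + 20.8 + 14.7 + 13.3) / 15 = 17.8200
σ̂ = s̄ / c₄ = 17.8200 / 0.9594 = 18.5741

18.574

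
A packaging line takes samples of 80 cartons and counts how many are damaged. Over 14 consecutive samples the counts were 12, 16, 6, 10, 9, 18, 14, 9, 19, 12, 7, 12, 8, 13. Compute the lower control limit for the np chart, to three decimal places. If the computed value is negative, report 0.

2.275

p̄ = Σdᵢ / (k·n) = 165 / (14 × 80) = 0.14732
LCL = np̄ − 3·√(np̄(1−p̄)) = 11.7857 − 3 × 3.1701 = 2.2755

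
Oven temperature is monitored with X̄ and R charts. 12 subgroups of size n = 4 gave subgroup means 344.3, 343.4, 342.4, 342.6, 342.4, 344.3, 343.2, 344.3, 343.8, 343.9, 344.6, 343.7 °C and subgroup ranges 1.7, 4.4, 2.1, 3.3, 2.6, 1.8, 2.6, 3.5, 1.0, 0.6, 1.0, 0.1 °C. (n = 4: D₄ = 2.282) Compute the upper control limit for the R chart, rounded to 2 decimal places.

R̄ = (1.7 + 4.4 + 2.1 + 3.3 + 2.6 + 1.8 + 2.6 + 3.5 + 1.0 + 0.6 + 1.0 + 0.1) / 12 = 24.7000 / 12 = 2.0583
UCL_R = D₄·R̄ = 2.282 × 2.0583 = 4.6971

4.70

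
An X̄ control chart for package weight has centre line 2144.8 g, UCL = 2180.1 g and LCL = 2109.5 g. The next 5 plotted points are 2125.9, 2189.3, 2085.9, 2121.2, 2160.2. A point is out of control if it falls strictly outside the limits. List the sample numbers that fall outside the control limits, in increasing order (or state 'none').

Compare each point to [2109.5, 2180.1]: sample 2 = 2189.3 > UCL; sample 3 = 2085.9 < LCL.

2, 3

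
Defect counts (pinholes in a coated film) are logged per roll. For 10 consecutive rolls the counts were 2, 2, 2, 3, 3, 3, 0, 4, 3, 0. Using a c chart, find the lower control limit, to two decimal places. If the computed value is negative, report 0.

c̄ = (2 + 2 + 2 + 3 + 3 + 3 + 0 + 4 + 3 + 0) / 10 = 22 / 10 = 2.2000
LCL = c̄ − 3√c̄ = 2.2000 − 3 × 1.4832 = -2.2497 → 0 (cannot be negative)

0.00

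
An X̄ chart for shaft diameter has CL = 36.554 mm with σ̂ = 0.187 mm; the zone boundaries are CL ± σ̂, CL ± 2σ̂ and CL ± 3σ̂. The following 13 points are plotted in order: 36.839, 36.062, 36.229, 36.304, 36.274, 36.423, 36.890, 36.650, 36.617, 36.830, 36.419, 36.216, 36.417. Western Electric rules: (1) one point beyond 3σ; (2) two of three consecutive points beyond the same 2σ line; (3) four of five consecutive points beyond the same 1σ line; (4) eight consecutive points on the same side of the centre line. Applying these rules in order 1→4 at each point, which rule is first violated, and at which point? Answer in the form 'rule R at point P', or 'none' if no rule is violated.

Zone of each point (C = within 1σ̂, B = 1σ̂–2σ̂, A = 2σ̂–3σ̂, * = beyond 3σ̂; sign = side of CL): 1:+B, 2:-A, 3:-B, 4:-B, 5:-B, 6:-C, 7:+B, 8:+C, 9:+C, 10:+B, 11:-C, 12:-B, 13:-C
Rule 3 (four of five consecutive points beyond the same 1σ limit) is satisfied at point 5.

rule 3 at point 5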